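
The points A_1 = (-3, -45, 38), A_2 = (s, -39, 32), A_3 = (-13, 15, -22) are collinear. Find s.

Direction A_1A_3 = (-10, 60, -60). From the y-coordinate of A_2, the parameter along the line is τ = (-39 − (-45))/60 = 1/10.
Then s = (-3) + 1/10·(-10) = -4.

-4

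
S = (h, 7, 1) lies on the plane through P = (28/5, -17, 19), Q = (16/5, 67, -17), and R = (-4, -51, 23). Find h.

-14/5

The plane through P, Q, R has equation −888x + (1776/5)y + 888z = 29304/5.
Substituting S: (-888)h + (16872/5) = 29304/5, so h = -14/5.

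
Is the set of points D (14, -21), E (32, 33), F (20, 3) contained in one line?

DE = (18, 54), DF = (6, 24).
det[DE; DF] = (18)(24) − (54)(6) = 108.
The determinant is nonzero, so they are not collinear.

No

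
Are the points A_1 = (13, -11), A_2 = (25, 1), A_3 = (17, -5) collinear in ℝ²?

No

A_1A_2 = (12, 12), A_1A_3 = (4, 6).
Twice the signed area of △A_1A_2A_3 is (12)(6) − (12)(4) = 24.
The area is nonzero, so the three points are not collinear.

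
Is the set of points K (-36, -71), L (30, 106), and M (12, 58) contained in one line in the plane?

No

KL = (66, 177), KM = (48, 129).
det[KL; KM] = (66)(129) − (177)(48) = 18.
The determinant is nonzero, so they are not collinear.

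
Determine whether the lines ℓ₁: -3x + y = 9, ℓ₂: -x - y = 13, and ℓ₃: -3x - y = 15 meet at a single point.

No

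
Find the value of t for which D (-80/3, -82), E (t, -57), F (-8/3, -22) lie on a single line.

The three points are collinear iff det[DE; DF] = 0.
This determinant is linear in t: (60)t + (1000) = 0, so t = -50/3.

-50/3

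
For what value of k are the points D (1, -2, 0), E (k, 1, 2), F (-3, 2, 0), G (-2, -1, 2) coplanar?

Normal to plane DFG: n = (8, 8, 8); plane equation n·P = -8.
Requiring n·E = -8: (8)k + (24) = -8.
So k = -4.

-4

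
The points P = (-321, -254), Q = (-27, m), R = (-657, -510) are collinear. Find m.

-30

Collinearity: (Q − P) must be parallel to (R − P) = (-336, -256).
Cross-multiplying the components: (m − (-254))·(-336) = (294)·(-256).
Solving gives m = -30.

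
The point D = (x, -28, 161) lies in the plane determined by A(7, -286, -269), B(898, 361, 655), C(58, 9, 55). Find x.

587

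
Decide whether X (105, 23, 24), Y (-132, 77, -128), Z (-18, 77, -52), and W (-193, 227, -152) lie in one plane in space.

Yes

The four points are coplanar iff the 3×3 determinant with rows XY, XZ, XW is zero.
Rows: (-237, 54, -152), (-123, 54, -76), (-298, 204, -176).
Expanding along the first row: (-237)(6000) − (54)(-1000) + (-152)(-9000) = 0.
Zero determinant ⇒ coplanar.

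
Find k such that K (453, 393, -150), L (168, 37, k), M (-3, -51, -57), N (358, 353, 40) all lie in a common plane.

-347

Coplanarity ⇔ det[KL; KM; KN] = 0.
Expanding, this is linear in k: (-23940)k + (-8307180) = 0.
So k = -347.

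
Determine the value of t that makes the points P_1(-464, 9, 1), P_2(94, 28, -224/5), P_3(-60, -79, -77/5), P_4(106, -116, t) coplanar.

Coplanarity ⇔ det[P_1P_2; P_1P_3; P_1P_4] = 0.
Expanding, this is linear in t: (-56780)t + (-1249160) = 0.
So t = -22.

-22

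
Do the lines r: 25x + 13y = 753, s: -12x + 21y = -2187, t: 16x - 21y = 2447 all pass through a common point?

No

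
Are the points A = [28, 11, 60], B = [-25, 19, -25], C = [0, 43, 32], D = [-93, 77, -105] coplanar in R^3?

The four points are coplanar iff the 3×3 determinant with rows AB, AC, AD is zero.
Rows: (-53, 8, -85), (-28, 32, -28), (-121, 66, -165).
Expanding along the first row: (-53)(-3432) − (8)(1232) + (-85)(2024) = 0.
Zero determinant ⇒ coplanar.

Yes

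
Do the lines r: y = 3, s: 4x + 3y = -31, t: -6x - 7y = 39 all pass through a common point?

Intersecting r and s: solving the 2×2 system gives (x, y) = (-10, 3).
Substitute into t: (-6)(-10) + (-7)(3) = 39.
This equals 39, so (-10, 3) lies on all three lines and they are concurrent.

Yes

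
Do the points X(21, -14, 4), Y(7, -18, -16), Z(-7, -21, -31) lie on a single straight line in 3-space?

XY = (-14, -4, -20), XZ = (-28, -7, -35).
Comparing components 3 and 1: (-20)(-28) − (-14)(-35) = 70 ≠ 0, so XY and XZ are not parallel and the points are not collinear.

No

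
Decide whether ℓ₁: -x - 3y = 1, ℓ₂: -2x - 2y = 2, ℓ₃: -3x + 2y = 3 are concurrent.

Intersecting ℓ₁ and ℓ₂: solving the 2×2 system gives (x, y) = (-1, 0).
Substitute into ℓ₃: (-3)(-1) + (2)(0) = 3.
This equals 3, so (-1, 0) lies on all three lines and they are concurrent.

Yes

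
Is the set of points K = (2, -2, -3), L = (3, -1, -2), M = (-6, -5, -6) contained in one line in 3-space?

No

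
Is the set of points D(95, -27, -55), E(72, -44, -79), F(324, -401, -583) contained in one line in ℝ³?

No

DE = (-23, -17, -24), DF = (229, -374, -528).
DE × DF = (0, -17640, 12495).
The cross product is nonzero, so the points do not lie on one line.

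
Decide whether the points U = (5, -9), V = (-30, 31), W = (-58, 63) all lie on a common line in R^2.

Yes

UV = (-35, 40), UW = (-63, 72).
Twice the signed area of △UVW is (-35)(72) − (40)(-63) = 0.
The triangle is degenerate (zero area), so the points are collinear.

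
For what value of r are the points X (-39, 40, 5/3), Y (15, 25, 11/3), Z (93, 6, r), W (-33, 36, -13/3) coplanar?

41/3

The points are coplanar iff XY · (XZ × XW) = 0.
Expanding, this is linear in r: (126)r + (-1722) = 0.
So r = 41/3.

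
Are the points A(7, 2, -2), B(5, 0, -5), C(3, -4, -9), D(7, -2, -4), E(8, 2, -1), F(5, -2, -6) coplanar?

The plane through A, B, C has normal n = AB × AC = (-4, -2, 4) and equation n·P = -40.
Checking the remaining points: n·D = -40, n·E = -40, n·F = -40.
All equal -40, so all 6 points lie in one plane.

Yes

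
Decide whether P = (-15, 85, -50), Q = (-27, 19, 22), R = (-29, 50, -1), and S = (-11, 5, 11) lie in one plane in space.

The four points are coplanar iff the 3×3 determinant with rows PQ, PR, PS is zero.
Rows: (-12, -66, 72), (-14, -35, 49), (4, -80, 61).
Expanding along the first row: (-12)(1785) − (-66)(-1050) + (72)(1260) = 0.
Zero determinant ⇒ coplanar.

Yes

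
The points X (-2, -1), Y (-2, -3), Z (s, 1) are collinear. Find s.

The three points are collinear iff det[XY; XZ] = 0.
This determinant is linear in s: (2)s + (4) = 0, so s = -2.

-2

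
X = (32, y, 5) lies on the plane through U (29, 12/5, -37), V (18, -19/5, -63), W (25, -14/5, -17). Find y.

3/5

A normal to the plane is n = UV × UW = (-1296/5, 324, 162/5).
X lies in the plane iff n · UX = 0.
This gives (324)y + (-972/5) = 0, so y = 3/5.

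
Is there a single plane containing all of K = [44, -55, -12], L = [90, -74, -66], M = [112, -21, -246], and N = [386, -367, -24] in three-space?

No

With K as base: KL = (46, -19, -54), KM = (68, 34, -234), KN = (342, -312, -12).
KM × KN = (-73416, -79212, -32844).
KL · (KM × KN) = -98532.
Since -98532 ≠ 0, the four points are not coplanar.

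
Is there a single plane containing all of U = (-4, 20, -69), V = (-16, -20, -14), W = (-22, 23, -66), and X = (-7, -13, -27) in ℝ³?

With U as base: UV = (-12, -40, 55), UW = (-18, 3, 3), UX = (-3, -33, 42).
UW × UX = (225, 747, 603).
UV · (UW × UX) = 585.
Since 585 ≠ 0, the four points are not coplanar.

No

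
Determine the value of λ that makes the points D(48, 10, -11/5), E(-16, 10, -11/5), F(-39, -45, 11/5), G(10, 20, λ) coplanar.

-3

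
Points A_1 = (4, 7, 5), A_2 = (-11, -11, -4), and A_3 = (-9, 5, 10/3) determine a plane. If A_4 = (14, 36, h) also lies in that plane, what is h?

56/3

The plane through A_1, A_2, A_3 has equation 12x + 92y − 204z = -328.
Substituting A_4: (-204)h + (3480) = -328, so h = 56/3.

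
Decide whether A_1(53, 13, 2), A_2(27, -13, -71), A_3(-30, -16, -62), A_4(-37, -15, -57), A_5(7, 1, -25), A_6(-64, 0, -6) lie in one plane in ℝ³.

No

The plane through A_1, A_2, A_3 has normal n = A_1A_2 × A_1A_3 = (-453, 4395, -1404) and equation n·P = 30318.
Checking the remaining points: n·A_4 = 30864, n·A_5 = 36324, n·A_6 = 37416.
Since n·A_4 = 30864 ≠ 30318, A_4 is off the plane and the points are not all coplanar.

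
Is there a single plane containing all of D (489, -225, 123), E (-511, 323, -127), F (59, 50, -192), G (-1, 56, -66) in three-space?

With D as base: DE = (-1000, 548, -250), DF = (-430, 275, -315), DG = (-490, 281, -189).
DF × DG = (36540, 73080, 13920).
DE · (DF × DG) = 27840.
Since 27840 ≠ 0, the four points are not coplanar.

No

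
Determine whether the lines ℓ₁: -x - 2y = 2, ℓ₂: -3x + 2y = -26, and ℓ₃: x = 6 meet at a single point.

Yes

Intersecting ℓ₁ and ℓ₂: solving the 2×2 system gives (x, y) = (6, -4).
Substitute into ℓ₃: (1)(6) + (0)(-4) = 6.
This equals 6, so (6, -4) lies on all three lines and they are concurrent.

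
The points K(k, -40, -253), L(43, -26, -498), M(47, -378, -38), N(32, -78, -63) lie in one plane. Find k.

36

The points are coplanar iff KL · (KM × KN) = 0.
Expanding, this is linear in k: (129200)k + (-4651200) = 0.
So k = 36.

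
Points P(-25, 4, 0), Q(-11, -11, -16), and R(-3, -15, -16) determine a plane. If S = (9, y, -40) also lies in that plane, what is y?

Coplanarity requires PQ · (PR × PS) = 0.
PQ = (14, -15, -16), PR = (22, -19, -16); the triple product is linear in y with coefficient -128 and constant term -4224.
Setting it to zero: y = -33.

-33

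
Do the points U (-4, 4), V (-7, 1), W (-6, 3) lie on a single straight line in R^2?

UV = (-3, -3), UW = (-2, -1).
det[UV; UW] = (-3)(-1) − (-3)(-2) = -3.
The determinant is nonzero, so they are not collinear.

No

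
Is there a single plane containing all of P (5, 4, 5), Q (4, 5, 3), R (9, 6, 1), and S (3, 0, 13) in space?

Yes

With P as base: PQ = (-1, 1, -2), PR = (4, 2, -4), PS = (-2, -4, 8).
PR × PS = (0, -24, -12).
PQ · (PR × PS) = 0.
The scalar triple product vanishes, so the four points are coplanar.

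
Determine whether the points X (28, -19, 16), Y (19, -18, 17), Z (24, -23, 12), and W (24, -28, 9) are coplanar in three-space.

No

A normal to the plane through X, Y, Z is n = XY × XZ = (0, -40, 40).
The plane has equation n·P = 1400. For W: n·W = 1480.
1480 ≠ 1400, so W is off the plane.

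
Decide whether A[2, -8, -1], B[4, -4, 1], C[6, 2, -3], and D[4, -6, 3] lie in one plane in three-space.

No

A normal to the plane through A, B, C is n = AB × AC = (-28, 12, 4).
The plane has equation n·P = -156. For D: n·D = -172.
-172 ≠ -156, so D is off the plane.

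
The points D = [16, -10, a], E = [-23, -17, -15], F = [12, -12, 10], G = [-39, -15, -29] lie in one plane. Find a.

12

Coplanarity ⇔ det[DE; DF; DG] = 0.
Expanding, this is linear in a: (-150)a + (1800) = 0.
So a = 12.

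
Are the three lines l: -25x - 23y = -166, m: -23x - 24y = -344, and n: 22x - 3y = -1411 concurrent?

Lines aᵢx + bᵢy = cᵢ with pairwise distinct directions are concurrent exactly when det[aᵢ bᵢ cᵢ] = 0.
Here the determinant is 581.
Nonzero, so no common point exists.

No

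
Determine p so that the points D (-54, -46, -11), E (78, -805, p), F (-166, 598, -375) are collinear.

418

Collinearity requires DE × DF = 0; each component is linear in p.
The x-component gives (-644)p + (269192) = 0, so p = 418.
The remaining components then also vanish.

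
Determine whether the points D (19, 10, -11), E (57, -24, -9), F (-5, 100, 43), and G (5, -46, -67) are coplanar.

Yes

A normal to the plane through D, E, F is n = DE × DF = (-2016, -2100, 2604).
The plane has equation n·P = -87948. For G: n·G = -87948.
Equal, so G lies in the plane and all four are coplanar.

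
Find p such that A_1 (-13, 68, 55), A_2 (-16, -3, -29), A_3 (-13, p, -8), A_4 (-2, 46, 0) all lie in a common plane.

19

Normal to plane A_1A_2A_4: n = (2057, -1089, 847); plane equation n·P = -54208.
Requiring n·A_3 = -54208: (-1089)p + (-33517) = -54208.
So p = 19.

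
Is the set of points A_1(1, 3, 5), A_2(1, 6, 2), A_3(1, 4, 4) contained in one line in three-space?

Yes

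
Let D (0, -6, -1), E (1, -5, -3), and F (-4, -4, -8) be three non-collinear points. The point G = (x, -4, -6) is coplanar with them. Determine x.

A normal to the plane is n = DE × DF = (-3, 15, 6).
G lies in the plane iff n · DG = 0.
This gives (-3)x + (0) = 0, so x = 0.

0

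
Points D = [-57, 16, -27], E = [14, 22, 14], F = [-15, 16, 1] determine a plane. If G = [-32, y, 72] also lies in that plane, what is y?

-62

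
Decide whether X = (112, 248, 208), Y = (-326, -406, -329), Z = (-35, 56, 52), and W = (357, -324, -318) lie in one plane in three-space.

Yes

A normal to the plane through X, Y, Z is n = XY × XZ = (-1080, 10611, -12042).
The plane has equation n·P = 5832. For W: n·W = 5832.
Equal, so W lies in the plane and all four are coplanar.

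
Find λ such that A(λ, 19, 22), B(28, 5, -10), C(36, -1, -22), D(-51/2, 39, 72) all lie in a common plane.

7

The points are coplanar iff AB · (AC × AD) = 0.
Expanding, this is linear in λ: (84)λ + (-588) = 0.
So λ = 7.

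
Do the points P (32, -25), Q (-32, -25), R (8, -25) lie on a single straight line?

Yes

PQ = (-64, 0), PR = (-24, 0).
det[PQ; PR] = (-64)(0) − (0)(-24) = 0.
The determinant is zero, so the points are collinear.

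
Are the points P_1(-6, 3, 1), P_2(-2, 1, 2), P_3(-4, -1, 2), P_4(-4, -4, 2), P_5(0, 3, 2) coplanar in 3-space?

The plane through P_1, P_2, P_3 has normal n = P_1P_2 × P_1P_3 = (2, -2, -12) and equation n·P = -30.
Checking the remaining points: n·P_4 = -24, n·P_5 = -30.
Since n·P_4 = -24 ≠ -30, P_4 is off the plane and the points are not all coplanar.

No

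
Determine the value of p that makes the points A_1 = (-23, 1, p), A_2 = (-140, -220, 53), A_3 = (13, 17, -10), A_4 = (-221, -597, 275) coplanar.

The points are coplanar iff A_1A_2 · (A_1A_3 × A_1A_4) = 0.
Expanding, this is linear in p: (38484)p + (962100) = 0.
So p = -25.

-25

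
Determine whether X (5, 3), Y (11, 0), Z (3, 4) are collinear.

Yes

XY = (6, -3), XZ = (-2, 1).
Checking proportionality: XZ = -1/3·XY, so the vectors are parallel and the points are collinear.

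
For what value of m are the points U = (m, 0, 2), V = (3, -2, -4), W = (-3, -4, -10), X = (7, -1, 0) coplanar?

9

Coplanarity ⇔ det[UV; UW; UX] = 0.
Expanding, this is linear in m: (2)m + (-18) = 0.
So m = 9.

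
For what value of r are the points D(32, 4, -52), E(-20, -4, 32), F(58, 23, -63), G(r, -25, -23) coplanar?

Normal to plane DEF: n = (-1508, 1612, -780); plane equation n·P = -1248.
Requiring n·G = -1248: (-1508)r + (-22360) = -1248.
So r = -14.

-14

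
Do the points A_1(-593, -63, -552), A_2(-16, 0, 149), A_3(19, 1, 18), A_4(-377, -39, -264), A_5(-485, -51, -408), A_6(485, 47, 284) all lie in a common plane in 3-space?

Yes

The plane through A_1, A_2, A_3 has normal n = A_1A_2 × A_1A_3 = (-8954, 100122, -1628) and equation n·P = -99308.
Checking the remaining points: n·A_4 = -99308, n·A_5 = -99308, n·A_6 = -99308.
All equal -99308, so all 6 points lie in one plane.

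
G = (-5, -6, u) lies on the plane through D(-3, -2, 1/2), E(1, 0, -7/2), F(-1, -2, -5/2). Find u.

-1/2

A normal to the plane is n = DE × DF = (-6, 4, -4).
G lies in the plane iff n · DG = 0.
This gives (-4)u + (-2) = 0, so u = -1/2.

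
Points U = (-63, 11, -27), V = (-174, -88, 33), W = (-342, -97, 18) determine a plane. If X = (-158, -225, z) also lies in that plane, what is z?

Coplanarity requires UV · (UW × UX) = 0.
UV = (-111, -99, 60), UW = (-279, -108, 45); the triple product is linear in z with coefficient -15633 and constant term 2157354.
Setting it to zero: z = 138.

138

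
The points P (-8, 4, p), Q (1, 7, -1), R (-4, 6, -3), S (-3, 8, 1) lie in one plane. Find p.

-7

Coplanarity ⇔ det[PQ; PR; PS] = 0.
Expanding, this is linear in p: (9)p + (63) = 0.
So p = -7.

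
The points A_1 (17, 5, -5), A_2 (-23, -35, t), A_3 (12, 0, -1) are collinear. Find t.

Collinearity requires A_1A_2 × A_1A_3 = 0; each component is linear in t.
The x-component gives (5)t + (-135) = 0, so t = 27.
The remaining components then also vanish.

27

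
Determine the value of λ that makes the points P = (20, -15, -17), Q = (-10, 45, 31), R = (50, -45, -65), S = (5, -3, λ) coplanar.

Normal to plane PQR: n = (-1440, 0, -900); plane equation n·X = -13500.
Requiring n·S = -13500: (-900)λ + (-7200) = -13500.
So λ = 7.

7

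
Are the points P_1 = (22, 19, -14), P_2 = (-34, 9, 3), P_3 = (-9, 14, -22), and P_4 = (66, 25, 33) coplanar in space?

Yes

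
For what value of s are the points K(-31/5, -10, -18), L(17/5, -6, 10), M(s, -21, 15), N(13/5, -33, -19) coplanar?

57/5

Normal to plane KLN: n = (640, 256, -256); plane equation n·P = -1920.
Requiring n·M = -1920: (640)s + (-9216) = -1920.
So s = 57/5.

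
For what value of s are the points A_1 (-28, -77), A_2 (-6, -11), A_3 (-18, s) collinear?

The three points are collinear iff det[A_1A_2; A_1A_3] = 0.
This determinant is linear in s: (22)s + (1034) = 0, so s = -47.

-47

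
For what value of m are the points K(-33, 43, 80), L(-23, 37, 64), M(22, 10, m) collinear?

-8

Direction KL = (10, -6, -16). From the x-coordinate of M, the parameter along the line is τ = (22 − (-33))/10 = 11/2.
Then m = 80 + 11/2·(-16) = -8.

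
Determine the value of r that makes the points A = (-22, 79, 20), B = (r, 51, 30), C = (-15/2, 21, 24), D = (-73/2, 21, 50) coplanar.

The points are coplanar iff AB · (AC × AD) = 0.
Expanding, this is linear in r: (-1508)r + (-36192) = 0.
So r = -24.

-24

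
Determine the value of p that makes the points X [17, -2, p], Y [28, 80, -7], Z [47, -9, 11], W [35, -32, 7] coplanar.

-5

The points are coplanar iff XY · (XZ × XW) = 0.
Expanding, this is linear in p: (1505)p + (7525) = 0.
So p = -5.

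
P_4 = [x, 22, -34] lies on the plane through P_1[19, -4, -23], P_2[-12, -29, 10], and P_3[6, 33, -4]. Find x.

31

The plane through P_1, P_2, P_3 has equation −1696x + 160y − 1472z = 992.
Substituting P_4: (-1696)x + (53568) = 992, so x = 31.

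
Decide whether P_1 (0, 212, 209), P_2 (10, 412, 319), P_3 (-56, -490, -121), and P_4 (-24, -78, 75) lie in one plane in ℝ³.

The four points are coplanar iff the 3×3 determinant with rows P_1P_2, P_1P_3, P_1P_4 is zero.
Rows: (10, 200, 110), (-56, -702, -330), (-24, -290, -134).
Expanding along the first row: (10)(-1632) − (200)(-416) + (110)(-608) = 0.
Zero determinant ⇒ coplanar.

Yes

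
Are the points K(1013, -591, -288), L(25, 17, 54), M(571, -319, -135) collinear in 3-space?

Yes

KL = (-988, 608, 342), KM = (-442, 272, 153).
Each component of KM is 17/38 times the corresponding component of KL, so KM = 17/38·KL and the points are collinear.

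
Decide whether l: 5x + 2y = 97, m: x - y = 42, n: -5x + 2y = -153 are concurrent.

No

Intersecting l and m: solving the 2×2 system gives (x, y) = (181/7, -113/7).
Substitute into n: (-5)(181/7) + (2)(-113/7) = -1131/7.
But n requires -153 ≠ -1131/7, so the three lines have no common point.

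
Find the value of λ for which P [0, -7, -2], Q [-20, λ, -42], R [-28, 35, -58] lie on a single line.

Collinearity requires PQ × PR = 0; each component is linear in λ.
The x-component gives (-56)λ + (1288) = 0, so λ = 23.
The remaining components then also vanish.

23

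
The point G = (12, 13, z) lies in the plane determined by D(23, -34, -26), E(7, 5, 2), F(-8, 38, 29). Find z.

A normal to the plane is n = DE × DF = (129, 12, 57).
G lies in the plane iff n · DG = 0.
This gives (57)z + (627) = 0, so z = -11.

-11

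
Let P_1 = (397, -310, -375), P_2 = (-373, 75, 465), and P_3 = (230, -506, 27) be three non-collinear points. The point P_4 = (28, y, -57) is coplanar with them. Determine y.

-18

Coplanarity requires P_1P_2 · (P_1P_3 × P_1P_4) = 0.
P_1P_2 = (-770, 385, 840), P_1P_3 = (-167, -196, 402); the triple product is linear in y with coefficient 169260 and constant term 3046680.
Setting it to zero: y = -18.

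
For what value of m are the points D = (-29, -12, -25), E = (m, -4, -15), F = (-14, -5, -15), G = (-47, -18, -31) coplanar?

-9

The points are coplanar iff DE · (DF × DG) = 0.
Expanding, this is linear in m: (18)m + (162) = 0.
So m = -9.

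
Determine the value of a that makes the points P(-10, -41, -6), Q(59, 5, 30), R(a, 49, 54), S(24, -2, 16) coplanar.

95

The points are coplanar iff PQ · (PR × PS) = 0.
Expanding, this is linear in a: (392)a + (-37240) = 0.
So a = 95.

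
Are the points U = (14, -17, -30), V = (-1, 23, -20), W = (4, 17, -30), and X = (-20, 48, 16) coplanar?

A normal to the plane through U, V, W is n = UV × UW = (-340, -100, -110).
The plane has equation n·P = 240. For X: n·X = 240.
Equal, so X lies in the plane and all four are coplanar.

Yes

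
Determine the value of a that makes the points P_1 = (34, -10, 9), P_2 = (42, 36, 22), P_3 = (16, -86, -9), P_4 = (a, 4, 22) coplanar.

Normal to plane P_1P_2P_3: n = (160, -90, 220); plane equation n·P = 8320.
Requiring n·P_4 = 8320: (160)a + (4480) = 8320.
So a = 24.

24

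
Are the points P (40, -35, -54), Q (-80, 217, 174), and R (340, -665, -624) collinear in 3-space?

Yes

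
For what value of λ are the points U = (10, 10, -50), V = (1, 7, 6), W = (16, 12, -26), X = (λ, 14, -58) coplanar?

22

Coplanarity ⇔ det[UV; UW; UX] = 0.
Expanding, this is linear in λ: (-184)λ + (4048) = 0.
So λ = 22.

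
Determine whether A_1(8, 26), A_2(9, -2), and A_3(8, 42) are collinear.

No

A_1A_2 = (1, -28), A_1A_3 = (0, 16).
det[A_1A_2; A_1A_3] = (1)(16) − (-28)(0) = 16.
The determinant is nonzero, so they are not collinear.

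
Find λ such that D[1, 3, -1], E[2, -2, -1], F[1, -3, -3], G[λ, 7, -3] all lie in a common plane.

-1

Normal to plane DEF: n = (10, 2, -6); plane equation n·P = 22.
Requiring n·G = 22: (10)λ + (32) = 22.
So λ = -1.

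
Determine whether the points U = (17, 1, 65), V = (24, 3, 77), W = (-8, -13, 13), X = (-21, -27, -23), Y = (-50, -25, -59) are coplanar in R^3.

The plane through U, V, W has normal n = UV × UW = (64, 64, -48) and equation n·P = -1968.
Checking the remaining points: n·X = -1968, n·Y = -1968.
All equal -1968, so all 5 points lie in one plane.

Yes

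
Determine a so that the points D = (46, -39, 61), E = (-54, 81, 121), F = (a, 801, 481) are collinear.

-654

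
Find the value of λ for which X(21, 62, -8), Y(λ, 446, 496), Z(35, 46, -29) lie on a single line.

Collinearity requires XY × XZ = 0; each component is linear in λ.
The y-component gives (21)λ + (6615) = 0, so λ = -315.
The remaining components then also vanish.

-315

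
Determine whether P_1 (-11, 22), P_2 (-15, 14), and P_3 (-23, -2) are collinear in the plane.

P_1P_2 = (-4, -8), P_1P_3 = (-12, -24).
Checking proportionality: P_1P_3 = 3·P_1P_2, so the vectors are parallel and the points are collinear.

Yes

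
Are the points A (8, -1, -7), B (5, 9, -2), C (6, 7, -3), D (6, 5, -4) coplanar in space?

Yes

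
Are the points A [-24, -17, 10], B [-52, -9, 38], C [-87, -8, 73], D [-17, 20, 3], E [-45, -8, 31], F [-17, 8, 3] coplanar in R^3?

The plane through A, B, C has normal n = AB × AC = (252, 0, 252) and equation n·P = -3528.
Checking the remaining points: n·D = -3528, n·E = -3528, n·F = -3528.
All equal -3528, so all 6 points lie in one plane.

Yes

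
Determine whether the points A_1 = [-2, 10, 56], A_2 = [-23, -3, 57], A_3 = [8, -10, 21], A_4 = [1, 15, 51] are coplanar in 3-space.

With A_1 as base: A_1A_2 = (-21, -13, 1), A_1A_3 = (10, -20, -35), A_1A_4 = (3, 5, -5).
A_1A_3 × A_1A_4 = (275, -55, 110).
A_1A_2 · (A_1A_3 × A_1A_4) = -4950.
Since -4950 ≠ 0, the four points are not coplanar.

No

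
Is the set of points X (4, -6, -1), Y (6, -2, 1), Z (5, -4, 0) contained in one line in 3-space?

Yes

XY = (2, 4, 2), XZ = (1, 2, 1).
Each component of XZ is 1/2 times the corresponding component of XY, so XZ = 1/2·XY and the points are collinear.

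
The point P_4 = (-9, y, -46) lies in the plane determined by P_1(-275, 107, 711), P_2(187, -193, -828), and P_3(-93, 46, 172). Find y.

Coplanarity requires P_1P_2 · (P_1P_3 × P_1P_4) = 0.
P_1P_2 = (462, -300, -1539), P_1P_3 = (182, -61, -539); the triple product is linear in y with coefficient -31080 and constant term 1367520.
Setting it to zero: y = 44.

44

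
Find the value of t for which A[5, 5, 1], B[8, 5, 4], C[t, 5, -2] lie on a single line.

2

Direction AB = (3, 0, 3). From the z-coordinate of C, the parameter along the line is τ = (-2 − 1)/3 = -1.
Then t = 5 + (-1)·(3) = 2.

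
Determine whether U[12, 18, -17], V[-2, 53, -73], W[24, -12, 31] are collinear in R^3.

Yes

UV = (-14, 35, -56), UW = (12, -30, 48).
UV × UW = (0, 0, 0).
The cross product vanishes, so the three points are collinear.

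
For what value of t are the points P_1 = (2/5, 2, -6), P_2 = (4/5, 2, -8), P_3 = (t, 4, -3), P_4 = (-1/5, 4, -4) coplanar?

-2/5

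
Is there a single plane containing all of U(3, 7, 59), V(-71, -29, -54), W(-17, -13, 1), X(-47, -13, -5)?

No

A normal to the plane through U, V, W is n = UV × UW = (-172, -2032, 760).
The plane has equation n·P = 30100. For X: n·X = 30700.
30700 ≠ 30100, so X is off the plane.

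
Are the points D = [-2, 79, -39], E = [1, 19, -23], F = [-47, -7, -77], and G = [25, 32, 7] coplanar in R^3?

No

The four points are coplanar iff the 3×3 determinant with rows DE, DF, DG is zero.
Rows: (3, -60, 16), (-45, -86, -38), (27, -47, 46).
Expanding along the first row: (3)(-5742) − (-60)(-1044) + (16)(4437) = -8874.
Nonzero ⇒ not coplanar.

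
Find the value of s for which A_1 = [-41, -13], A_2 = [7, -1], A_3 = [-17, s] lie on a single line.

Collinearity: (A_3 − A_1) must be parallel to (A_2 − A_1) = (48, 12).
Cross-multiplying the components: (s − (-13))·(48) = (24)·(12).
Solving gives s = -7.

-7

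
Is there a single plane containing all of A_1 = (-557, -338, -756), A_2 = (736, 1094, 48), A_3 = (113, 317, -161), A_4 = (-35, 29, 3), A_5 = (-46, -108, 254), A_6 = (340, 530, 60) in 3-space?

No

The plane through A_1, A_2, A_3 has normal n = A_1A_2 × A_1A_3 = (325420, -230655, -112525) and equation n·P = -18228650.
Checking the remaining points: n·A_4 = -18416270, n·A_5 = -18639930, n·A_6 = -18355850.
Since n·A_4 = -18416270 ≠ -18228650, A_4 is off the plane and the points are not all coplanar.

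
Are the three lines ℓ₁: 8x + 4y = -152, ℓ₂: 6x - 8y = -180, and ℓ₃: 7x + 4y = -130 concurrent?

Yes

Lines aᵢx + bᵢy = cᵢ with pairwise distinct directions are concurrent exactly when det[aᵢ bᵢ cᵢ] = 0.
Here the determinant is 0.
It vanishes, so the lines are concurrent at (-22, 6).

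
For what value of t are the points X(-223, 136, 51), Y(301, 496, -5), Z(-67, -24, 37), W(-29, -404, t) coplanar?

The points are coplanar iff XY · (XZ × XW) = 0.
Expanding, this is linear in t: (-140000)t + (5180000) = 0.
So t = 37.

37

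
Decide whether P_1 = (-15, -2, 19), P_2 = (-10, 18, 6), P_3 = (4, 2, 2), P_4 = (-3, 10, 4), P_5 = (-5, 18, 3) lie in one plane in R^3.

No

The plane through P_1, P_2, P_3 has normal n = P_1P_2 × P_1P_3 = (-288, -162, -360) and equation n·P = -2196.
Checking the remaining points: n·P_4 = -2196, n·P_5 = -2556.
Since n·P_5 = -2556 ≠ -2196, P_5 is off the plane and the points are not all coplanar.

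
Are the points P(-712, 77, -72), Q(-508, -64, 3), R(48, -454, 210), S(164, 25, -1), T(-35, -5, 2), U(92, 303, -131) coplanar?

No

The plane through P, Q, R has normal n = PQ × PR = (63, -528, -1164) and equation n·X = -1704.
Checking the remaining points: n·S = -1704, n·T = -1893, n·U = -1704.
Since n·T = -1893 ≠ -1704, T is off the plane and the points are not all coplanar.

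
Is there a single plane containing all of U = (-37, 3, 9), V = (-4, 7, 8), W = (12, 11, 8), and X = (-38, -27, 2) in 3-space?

Yes

The four points are coplanar iff the 3×3 determinant with rows UV, UW, UX is zero.
Rows: (33, 4, -1), (49, 8, -1), (-1, -30, -7).
Expanding along the first row: (33)(-86) − (4)(-344) + (-1)(-1462) = 0.
Zero determinant ⇒ coplanar.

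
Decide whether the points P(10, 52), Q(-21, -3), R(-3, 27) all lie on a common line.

PQ = (-31, -55), PR = (-13, -25).
If collinear, PR would be a scalar multiple of PQ. But (-31)·(-25) ≠ (-55)·(-13) (difference 60), so they are not parallel; the points are not collinear.

No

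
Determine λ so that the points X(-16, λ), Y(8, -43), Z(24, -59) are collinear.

-19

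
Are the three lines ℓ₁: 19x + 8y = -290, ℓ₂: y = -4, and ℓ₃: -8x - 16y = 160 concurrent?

Intersecting ℓ₁ and ℓ₂: solving the 2×2 system gives (x, y) = (-258/19, -4).
Substitute into ℓ₃: (-8)(-258/19) + (-16)(-4) = 3280/19.
But ℓ₃ requires 160 ≠ 3280/19, so the three lines have no common point.

No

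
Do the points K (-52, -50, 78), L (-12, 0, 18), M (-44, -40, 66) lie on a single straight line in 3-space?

Yes

KL = (40, 50, -60), KM = (8, 10, -12).
Each component of KM is 1/5 times the corresponding component of KL, so KM = 1/5·KL and the points are collinear.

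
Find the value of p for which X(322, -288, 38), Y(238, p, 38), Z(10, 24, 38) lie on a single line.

-204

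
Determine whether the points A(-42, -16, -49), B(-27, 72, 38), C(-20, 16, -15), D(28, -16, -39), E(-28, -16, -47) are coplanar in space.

The plane through A, B, C has normal n = AB × AC = (208, 1404, -1456) and equation n·P = 40144.
Checking the remaining points: n·D = 40144, n·E = 40144.
All equal 40144, so all 5 points lie in one plane.

Yes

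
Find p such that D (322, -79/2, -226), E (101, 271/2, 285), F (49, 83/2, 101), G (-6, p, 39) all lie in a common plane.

1

Normal to plane DEF: n = (15834, -67236, 29874); plane equation n·P = 1002846.
Requiring n·G = 1002846: (-67236)p + (1070082) = 1002846.
So p = 1.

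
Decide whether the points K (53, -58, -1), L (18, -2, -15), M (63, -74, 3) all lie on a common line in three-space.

Yes

KL = (-35, 56, -14), KM = (10, -16, 4).
Each component of KM is -2/7 times the corresponding component of KL, so KM = -2/7·KL and the points are collinear.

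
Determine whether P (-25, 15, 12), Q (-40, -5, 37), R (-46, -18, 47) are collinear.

PQ = (-15, -20, 25), PR = (-21, -33, 35).
Comparing components 2 and 3: (-20)(35) − (25)(-33) = 125 ≠ 0, so PQ and PR are not parallel and the points are not collinear.

No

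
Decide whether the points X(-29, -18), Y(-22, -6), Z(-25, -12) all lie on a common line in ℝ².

XY = (7, 12), XZ = (4, 6).
Twice the signed area of △XYZ is (7)(6) − (12)(4) = -6.
The area is nonzero, so the three points are not collinear.

No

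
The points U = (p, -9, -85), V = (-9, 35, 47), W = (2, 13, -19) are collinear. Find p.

Collinearity requires UV × UW = 0; each component is linear in p.
The y-component gives (-66)p + (858) = 0, so p = 13.
The remaining components then also vanish.

13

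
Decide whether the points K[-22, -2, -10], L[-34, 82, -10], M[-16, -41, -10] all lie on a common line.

No

KL = (-12, 84, 0), KM = (6, -39, 0).
Comparing components 1 and 2: (-12)(-39) − (84)(6) = -36 ≠ 0, so KL and KM are not parallel and the points are not collinear.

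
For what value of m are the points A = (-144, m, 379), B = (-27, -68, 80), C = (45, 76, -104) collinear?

Direction BC = (72, 144, -184). From the x-coordinate of A, the parameter along the line is τ = (-144 − (-27))/72 = -13/8.
Then m = (-68) + (-13/8)·(144) = -302.

-302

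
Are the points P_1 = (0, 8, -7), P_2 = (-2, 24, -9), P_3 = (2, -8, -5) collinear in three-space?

P_1P_2 = (-2, 16, -2), P_1P_3 = (2, -16, 2).
Each component of P_1P_3 is -1 times the corresponding component of P_1P_2, so P_1P_3 = -1·P_1P_2 and the points are collinear.

Yes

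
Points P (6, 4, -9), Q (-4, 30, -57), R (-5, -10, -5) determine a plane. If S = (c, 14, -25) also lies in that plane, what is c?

4

The plane through P, Q, R has equation −568x + 568y + 426z = -4970.
Substituting S: (-568)c + (-2698) = -4970, so c = 4.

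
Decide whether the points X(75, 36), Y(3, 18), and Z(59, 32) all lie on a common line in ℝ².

Yes

XY = (-72, -18), XZ = (-16, -4).
Twice the signed area of △XYZ is (-72)(-4) − (-18)(-16) = 0.
The triangle is degenerate (zero area), so the points are collinear.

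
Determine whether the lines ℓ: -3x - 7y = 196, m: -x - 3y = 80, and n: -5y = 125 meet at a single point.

Intersecting ℓ and m: solving the 2×2 system gives (x, y) = (-14, -22).
Substitute into n: (0)(-14) + (-5)(-22) = 110.
But n requires 125 ≠ 110, so the three lines have no common point.

No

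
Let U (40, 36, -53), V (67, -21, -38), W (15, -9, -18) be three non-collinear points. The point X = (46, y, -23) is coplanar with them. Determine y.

A normal to the plane is n = UV × UW = (-1320, -1320, -2640).
X lies in the plane iff n · UX = 0.
This gives (-1320)y + (-39600) = 0, so y = -30.

-30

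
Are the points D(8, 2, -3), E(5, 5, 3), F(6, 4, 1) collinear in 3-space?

Yes

DE = (-3, 3, 6), DF = (-2, 2, 4).
DE × DF = (0, 0, 0).
The cross product vanishes, so the three points are collinear.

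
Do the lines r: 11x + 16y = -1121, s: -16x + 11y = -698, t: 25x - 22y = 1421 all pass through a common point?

No

Intersecting r and s: solving the 2×2 system gives (x, y) = (-1163/377, -25614/377).
Substitute into t: (25)(-1163/377) + (-22)(-25614/377) = 534433/377.
But t requires 1421 ≠ 534433/377, so the three lines have no common point.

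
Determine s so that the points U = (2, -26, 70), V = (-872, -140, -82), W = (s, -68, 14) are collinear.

-320

Direction UV = (-874, -114, -152). From the y-coordinate of W, the parameter along the line is τ = (-68 − (-26))/(-114) = 7/19.
Then s = 2 + 7/19·(-874) = -320.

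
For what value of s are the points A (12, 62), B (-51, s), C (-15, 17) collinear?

-43

Collinearity: (B − A) must be parallel to (C − A) = (-27, -45).
Cross-multiplying the components: (s − 62)·(-27) = (-63)·(-45).
Solving gives s = -43.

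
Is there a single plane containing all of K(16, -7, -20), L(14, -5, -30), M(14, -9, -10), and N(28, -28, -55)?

No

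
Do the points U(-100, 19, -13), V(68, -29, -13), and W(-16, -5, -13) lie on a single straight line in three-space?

Yes

UV = (168, -48, 0), UW = (84, -24, 0).
Each component of UW is 1/2 times the corresponding component of UV, so UW = 1/2·UV and the points are collinear.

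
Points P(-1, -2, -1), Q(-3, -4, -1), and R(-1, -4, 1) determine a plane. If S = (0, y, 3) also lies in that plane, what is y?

A normal to the plane is n = PQ × PR = (-4, 4, 4).
S lies in the plane iff n · PS = 0.
This gives (4)y + (20) = 0, so y = -5.

-5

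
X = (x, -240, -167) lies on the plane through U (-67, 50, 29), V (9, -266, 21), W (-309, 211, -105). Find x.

Coplanarity requires UV · (UW × UX) = 0.
UV = (76, -316, -8), UW = (-242, 161, -134); the triple product is linear in x with coefficient 43632 and constant term 11998800.
Setting it to zero: x = -275.

-275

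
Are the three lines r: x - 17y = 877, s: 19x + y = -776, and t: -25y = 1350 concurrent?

Intersecting r and s: solving the 2×2 system gives (x, y) = (-4105/108, -5813/108).
Substitute into t: (0)(-4105/108) + (-25)(-5813/108) = 145325/108.
But t requires 1350 ≠ 145325/108, so the three lines have no common point.

No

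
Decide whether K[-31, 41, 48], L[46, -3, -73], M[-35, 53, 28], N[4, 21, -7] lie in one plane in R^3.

Yes

A normal to the plane through K, L, M is n = KL × KM = (2332, 2024, 748).
The plane has equation n·P = 46596. For N: n·N = 46596.
Equal, so N lies in the plane and all four are coplanar.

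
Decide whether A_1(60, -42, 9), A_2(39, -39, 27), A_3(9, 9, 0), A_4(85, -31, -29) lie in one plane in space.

No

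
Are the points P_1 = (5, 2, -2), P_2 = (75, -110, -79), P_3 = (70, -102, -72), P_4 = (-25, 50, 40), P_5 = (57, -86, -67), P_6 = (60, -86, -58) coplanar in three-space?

No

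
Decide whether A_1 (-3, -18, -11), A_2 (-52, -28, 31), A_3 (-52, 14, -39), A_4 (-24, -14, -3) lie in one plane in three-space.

A normal to the plane through A_1, A_2, A_3 is n = A_1A_2 × A_1A_3 = (-1064, -3430, -2058).
The plane has equation n·P = 87570. For A_4: n·A_4 = 79730.
79730 ≠ 87570, so A_4 is off the plane.

No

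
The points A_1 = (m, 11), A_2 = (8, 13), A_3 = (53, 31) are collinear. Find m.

The three points are collinear iff det[A_1A_2; A_1A_3] = 0.
This determinant is linear in m: (-18)m + (54) = 0, so m = 3.

3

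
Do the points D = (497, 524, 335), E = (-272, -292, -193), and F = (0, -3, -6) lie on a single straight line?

DE = (-769, -816, -528), DF = (-497, -527, -341).
DE × DF = (0, 187, -289).
The cross product is nonzero, so the points do not lie on one line.

No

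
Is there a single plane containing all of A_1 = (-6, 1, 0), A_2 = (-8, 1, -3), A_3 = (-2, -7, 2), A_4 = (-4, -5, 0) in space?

A normal to the plane through A_1, A_2, A_3 is n = A_1A_2 × A_1A_3 = (-24, -8, 16).
The plane has equation n·P = 136. For A_4: n·A_4 = 136.
Equal, so A_4 lies in the plane and all four are coplanar.

Yes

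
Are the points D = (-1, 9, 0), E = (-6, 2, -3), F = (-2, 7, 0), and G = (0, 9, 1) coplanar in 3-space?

No

With D as base: DE = (-5, -7, -3), DF = (-1, -2, 0), DG = (1, 0, 1).
DF × DG = (-2, 1, 2).
DE · (DF × DG) = -3.
Since -3 ≠ 0, the four points are not coplanar.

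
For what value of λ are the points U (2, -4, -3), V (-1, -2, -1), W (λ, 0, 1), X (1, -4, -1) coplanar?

-4

Normal to plane UVX: n = (4, 4, 2); plane equation n·P = -14.
Requiring n·W = -14: (4)λ + (2) = -14.
So λ = -4.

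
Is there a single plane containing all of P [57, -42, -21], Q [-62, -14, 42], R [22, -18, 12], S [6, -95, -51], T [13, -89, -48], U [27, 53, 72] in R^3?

The plane through P, Q, R has normal n = PQ × PR = (-588, 1722, -1876) and equation n·X = -66444.
Checking the remaining points: n·S = -71442, n·T = -70854, n·U = -59682.
Since n·S = -71442 ≠ -66444, S is off the plane and the points are not all coplanar.

No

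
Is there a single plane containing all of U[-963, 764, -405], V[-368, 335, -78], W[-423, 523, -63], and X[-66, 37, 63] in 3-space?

A normal to the plane through U, V, W is n = UV × UW = (-67911, -26910, 88265).
The plane has equation n·P = 9091728. For X: n·X = 9047151.
9047151 ≠ 9091728, so X is off the plane.

No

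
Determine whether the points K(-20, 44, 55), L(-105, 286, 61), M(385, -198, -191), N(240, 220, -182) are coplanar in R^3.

A normal to the plane through K, L, M is n = KL × KM = (-58080, -18480, -77440).
The plane has equation n·P = -3910720. For N: n·N = -3910720.
Equal, so N lies in the plane and all four are coplanar.

Yes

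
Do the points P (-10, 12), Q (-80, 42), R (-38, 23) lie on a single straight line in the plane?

No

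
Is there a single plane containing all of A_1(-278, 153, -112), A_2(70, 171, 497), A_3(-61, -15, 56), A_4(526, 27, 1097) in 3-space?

A normal to the plane through A_1, A_2, A_3 is n = A_1A_2 × A_1A_3 = (105336, 73689, -62370).
The plane has equation n·P = -11023551. For A_4: n·A_4 = -11023551.
Equal, so A_4 lies in the plane and all four are coplanar.

Yes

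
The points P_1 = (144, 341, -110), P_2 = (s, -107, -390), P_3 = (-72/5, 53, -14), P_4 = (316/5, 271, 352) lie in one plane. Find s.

Normal to plane P_1P_3P_4: n = (-126336, 65424, -60912/5); plane equation n·P = 5457264.
Requiring n·P_2 = 5457264: (-126336)s + (-2249232) = 5457264.
So s = -61.

-61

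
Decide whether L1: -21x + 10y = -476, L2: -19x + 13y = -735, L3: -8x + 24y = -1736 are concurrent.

Yes

The three lines meet at one point iff the augmented coefficient matrix [aᵢ bᵢ cᵢ] has rank < 3, i.e. its determinant vanishes.
Here the determinant is 0.
It vanishes, so the lines are concurrent at (-14, -77).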